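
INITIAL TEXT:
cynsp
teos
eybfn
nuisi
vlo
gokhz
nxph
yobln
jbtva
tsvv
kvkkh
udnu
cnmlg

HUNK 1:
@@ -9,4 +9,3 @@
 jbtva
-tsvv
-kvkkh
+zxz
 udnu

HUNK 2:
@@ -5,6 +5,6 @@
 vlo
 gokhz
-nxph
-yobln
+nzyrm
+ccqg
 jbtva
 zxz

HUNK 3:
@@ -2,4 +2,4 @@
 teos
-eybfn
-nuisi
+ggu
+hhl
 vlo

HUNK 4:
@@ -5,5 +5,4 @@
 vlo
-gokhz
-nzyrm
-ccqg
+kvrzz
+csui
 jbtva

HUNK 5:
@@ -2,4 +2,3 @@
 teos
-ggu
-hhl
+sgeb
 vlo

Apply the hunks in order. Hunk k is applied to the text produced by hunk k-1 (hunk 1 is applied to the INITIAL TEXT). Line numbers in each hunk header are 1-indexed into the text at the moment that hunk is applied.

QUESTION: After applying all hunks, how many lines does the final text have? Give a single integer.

Hunk 1: at line 9 remove [tsvv,kvkkh] add [zxz] -> 12 lines: cynsp teos eybfn nuisi vlo gokhz nxph yobln jbtva zxz udnu cnmlg
Hunk 2: at line 5 remove [nxph,yobln] add [nzyrm,ccqg] -> 12 lines: cynsp teos eybfn nuisi vlo gokhz nzyrm ccqg jbtva zxz udnu cnmlg
Hunk 3: at line 2 remove [eybfn,nuisi] add [ggu,hhl] -> 12 lines: cynsp teos ggu hhl vlo gokhz nzyrm ccqg jbtva zxz udnu cnmlg
Hunk 4: at line 5 remove [gokhz,nzyrm,ccqg] add [kvrzz,csui] -> 11 lines: cynsp teos ggu hhl vlo kvrzz csui jbtva zxz udnu cnmlg
Hunk 5: at line 2 remove [ggu,hhl] add [sgeb] -> 10 lines: cynsp teos sgeb vlo kvrzz csui jbtva zxz udnu cnmlg
Final line count: 10

Answer: 10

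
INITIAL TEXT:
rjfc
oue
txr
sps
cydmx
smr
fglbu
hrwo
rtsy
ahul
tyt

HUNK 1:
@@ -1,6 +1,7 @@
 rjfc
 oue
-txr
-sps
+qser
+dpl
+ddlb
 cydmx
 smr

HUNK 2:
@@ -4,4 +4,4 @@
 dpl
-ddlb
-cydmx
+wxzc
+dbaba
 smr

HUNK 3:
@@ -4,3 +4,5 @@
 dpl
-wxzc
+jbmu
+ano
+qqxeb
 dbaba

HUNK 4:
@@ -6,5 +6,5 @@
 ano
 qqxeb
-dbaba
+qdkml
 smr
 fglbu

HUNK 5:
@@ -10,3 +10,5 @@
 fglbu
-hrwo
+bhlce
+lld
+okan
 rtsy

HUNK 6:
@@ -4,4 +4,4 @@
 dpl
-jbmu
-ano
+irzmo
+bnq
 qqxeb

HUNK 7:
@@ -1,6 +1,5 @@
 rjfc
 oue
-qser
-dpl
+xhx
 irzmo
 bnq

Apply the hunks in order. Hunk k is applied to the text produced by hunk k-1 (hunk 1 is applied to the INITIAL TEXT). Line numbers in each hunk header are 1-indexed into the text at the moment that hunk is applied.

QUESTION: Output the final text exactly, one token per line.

Hunk 1: at line 1 remove [txr,sps] add [qser,dpl,ddlb] -> 12 lines: rjfc oue qser dpl ddlb cydmx smr fglbu hrwo rtsy ahul tyt
Hunk 2: at line 4 remove [ddlb,cydmx] add [wxzc,dbaba] -> 12 lines: rjfc oue qser dpl wxzc dbaba smr fglbu hrwo rtsy ahul tyt
Hunk 3: at line 4 remove [wxzc] add [jbmu,ano,qqxeb] -> 14 lines: rjfc oue qser dpl jbmu ano qqxeb dbaba smr fglbu hrwo rtsy ahul tyt
Hunk 4: at line 6 remove [dbaba] add [qdkml] -> 14 lines: rjfc oue qser dpl jbmu ano qqxeb qdkml smr fglbu hrwo rtsy ahul tyt
Hunk 5: at line 10 remove [hrwo] add [bhlce,lld,okan] -> 16 lines: rjfc oue qser dpl jbmu ano qqxeb qdkml smr fglbu bhlce lld okan rtsy ahul tyt
Hunk 6: at line 4 remove [jbmu,ano] add [irzmo,bnq] -> 16 lines: rjfc oue qser dpl irzmo bnq qqxeb qdkml smr fglbu bhlce lld okan rtsy ahul tyt
Hunk 7: at line 1 remove [qser,dpl] add [xhx] -> 15 lines: rjfc oue xhx irzmo bnq qqxeb qdkml smr fglbu bhlce lld okan rtsy ahul tyt

Answer: rjfc
oue
xhx
irzmo
bnq
qqxeb
qdkml
smr
fglbu
bhlce
lld
okan
rtsy
ahul
tyt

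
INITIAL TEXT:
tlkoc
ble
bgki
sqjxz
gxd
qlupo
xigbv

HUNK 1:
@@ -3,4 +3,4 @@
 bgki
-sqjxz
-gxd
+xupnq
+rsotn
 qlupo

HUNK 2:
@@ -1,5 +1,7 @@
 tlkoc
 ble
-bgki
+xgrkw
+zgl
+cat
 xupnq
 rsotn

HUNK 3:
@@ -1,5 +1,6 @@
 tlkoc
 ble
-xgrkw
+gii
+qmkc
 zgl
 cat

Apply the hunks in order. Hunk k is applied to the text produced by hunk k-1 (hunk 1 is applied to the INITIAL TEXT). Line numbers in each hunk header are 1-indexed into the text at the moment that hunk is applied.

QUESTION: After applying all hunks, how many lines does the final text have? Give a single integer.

Hunk 1: at line 3 remove [sqjxz,gxd] add [xupnq,rsotn] -> 7 lines: tlkoc ble bgki xupnq rsotn qlupo xigbv
Hunk 2: at line 1 remove [bgki] add [xgrkw,zgl,cat] -> 9 lines: tlkoc ble xgrkw zgl cat xupnq rsotn qlupo xigbv
Hunk 3: at line 1 remove [xgrkw] add [gii,qmkc] -> 10 lines: tlkoc ble gii qmkc zgl cat xupnq rsotn qlupo xigbv
Final line count: 10

Answer: 10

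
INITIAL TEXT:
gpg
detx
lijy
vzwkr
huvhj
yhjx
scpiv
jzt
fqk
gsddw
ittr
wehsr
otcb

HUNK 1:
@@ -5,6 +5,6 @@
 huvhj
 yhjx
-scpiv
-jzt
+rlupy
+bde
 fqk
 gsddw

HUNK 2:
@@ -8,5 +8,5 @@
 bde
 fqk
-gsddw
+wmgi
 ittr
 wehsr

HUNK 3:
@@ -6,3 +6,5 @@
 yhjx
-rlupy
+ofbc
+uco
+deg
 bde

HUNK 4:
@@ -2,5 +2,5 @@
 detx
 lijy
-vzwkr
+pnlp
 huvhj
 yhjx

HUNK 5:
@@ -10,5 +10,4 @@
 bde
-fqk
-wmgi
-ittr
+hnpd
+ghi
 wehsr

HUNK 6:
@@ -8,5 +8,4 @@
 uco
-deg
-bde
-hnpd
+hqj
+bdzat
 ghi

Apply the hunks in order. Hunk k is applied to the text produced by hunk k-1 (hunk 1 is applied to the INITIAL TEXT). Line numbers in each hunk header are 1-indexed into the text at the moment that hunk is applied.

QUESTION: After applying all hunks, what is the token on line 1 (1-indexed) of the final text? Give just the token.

Answer: gpg

Derivation:
Hunk 1: at line 5 remove [scpiv,jzt] add [rlupy,bde] -> 13 lines: gpg detx lijy vzwkr huvhj yhjx rlupy bde fqk gsddw ittr wehsr otcb
Hunk 2: at line 8 remove [gsddw] add [wmgi] -> 13 lines: gpg detx lijy vzwkr huvhj yhjx rlupy bde fqk wmgi ittr wehsr otcb
Hunk 3: at line 6 remove [rlupy] add [ofbc,uco,deg] -> 15 lines: gpg detx lijy vzwkr huvhj yhjx ofbc uco deg bde fqk wmgi ittr wehsr otcb
Hunk 4: at line 2 remove [vzwkr] add [pnlp] -> 15 lines: gpg detx lijy pnlp huvhj yhjx ofbc uco deg bde fqk wmgi ittr wehsr otcb
Hunk 5: at line 10 remove [fqk,wmgi,ittr] add [hnpd,ghi] -> 14 lines: gpg detx lijy pnlp huvhj yhjx ofbc uco deg bde hnpd ghi wehsr otcb
Hunk 6: at line 8 remove [deg,bde,hnpd] add [hqj,bdzat] -> 13 lines: gpg detx lijy pnlp huvhj yhjx ofbc uco hqj bdzat ghi wehsr otcb
Final line 1: gpg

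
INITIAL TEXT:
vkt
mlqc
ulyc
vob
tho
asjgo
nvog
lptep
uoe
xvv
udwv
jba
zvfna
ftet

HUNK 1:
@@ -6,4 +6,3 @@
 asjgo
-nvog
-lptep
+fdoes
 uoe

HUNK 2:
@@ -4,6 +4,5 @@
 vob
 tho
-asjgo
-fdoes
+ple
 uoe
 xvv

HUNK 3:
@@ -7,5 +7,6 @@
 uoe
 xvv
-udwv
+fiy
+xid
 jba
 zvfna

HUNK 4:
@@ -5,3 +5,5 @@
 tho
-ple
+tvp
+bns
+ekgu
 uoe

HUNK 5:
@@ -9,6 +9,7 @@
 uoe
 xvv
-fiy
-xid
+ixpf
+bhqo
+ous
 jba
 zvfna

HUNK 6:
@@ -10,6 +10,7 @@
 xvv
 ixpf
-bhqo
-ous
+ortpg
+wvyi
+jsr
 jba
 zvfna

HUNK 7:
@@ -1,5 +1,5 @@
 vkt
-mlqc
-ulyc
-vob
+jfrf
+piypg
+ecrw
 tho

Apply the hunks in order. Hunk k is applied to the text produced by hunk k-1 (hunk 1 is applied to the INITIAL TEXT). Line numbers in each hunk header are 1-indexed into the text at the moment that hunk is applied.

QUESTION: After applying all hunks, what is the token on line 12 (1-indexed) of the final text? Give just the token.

Hunk 1: at line 6 remove [nvog,lptep] add [fdoes] -> 13 lines: vkt mlqc ulyc vob tho asjgo fdoes uoe xvv udwv jba zvfna ftet
Hunk 2: at line 4 remove [asjgo,fdoes] add [ple] -> 12 lines: vkt mlqc ulyc vob tho ple uoe xvv udwv jba zvfna ftet
Hunk 3: at line 7 remove [udwv] add [fiy,xid] -> 13 lines: vkt mlqc ulyc vob tho ple uoe xvv fiy xid jba zvfna ftet
Hunk 4: at line 5 remove [ple] add [tvp,bns,ekgu] -> 15 lines: vkt mlqc ulyc vob tho tvp bns ekgu uoe xvv fiy xid jba zvfna ftet
Hunk 5: at line 9 remove [fiy,xid] add [ixpf,bhqo,ous] -> 16 lines: vkt mlqc ulyc vob tho tvp bns ekgu uoe xvv ixpf bhqo ous jba zvfna ftet
Hunk 6: at line 10 remove [bhqo,ous] add [ortpg,wvyi,jsr] -> 17 lines: vkt mlqc ulyc vob tho tvp bns ekgu uoe xvv ixpf ortpg wvyi jsr jba zvfna ftet
Hunk 7: at line 1 remove [mlqc,ulyc,vob] add [jfrf,piypg,ecrw] -> 17 lines: vkt jfrf piypg ecrw tho tvp bns ekgu uoe xvv ixpf ortpg wvyi jsr jba zvfna ftet
Final line 12: ortpg

Answer: ortpg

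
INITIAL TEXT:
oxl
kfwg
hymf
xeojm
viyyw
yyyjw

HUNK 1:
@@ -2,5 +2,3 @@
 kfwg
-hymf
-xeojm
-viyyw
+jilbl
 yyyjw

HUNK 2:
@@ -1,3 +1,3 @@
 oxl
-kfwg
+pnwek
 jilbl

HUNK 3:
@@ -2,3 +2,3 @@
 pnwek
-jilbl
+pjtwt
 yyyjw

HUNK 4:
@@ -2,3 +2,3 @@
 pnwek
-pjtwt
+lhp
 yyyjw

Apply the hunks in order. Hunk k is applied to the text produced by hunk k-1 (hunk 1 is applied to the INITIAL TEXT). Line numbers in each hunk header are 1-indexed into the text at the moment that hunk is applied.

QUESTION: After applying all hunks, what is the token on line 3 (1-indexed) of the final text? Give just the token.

Hunk 1: at line 2 remove [hymf,xeojm,viyyw] add [jilbl] -> 4 lines: oxl kfwg jilbl yyyjw
Hunk 2: at line 1 remove [kfwg] add [pnwek] -> 4 lines: oxl pnwek jilbl yyyjw
Hunk 3: at line 2 remove [jilbl] add [pjtwt] -> 4 lines: oxl pnwek pjtwt yyyjw
Hunk 4: at line 2 remove [pjtwt] add [lhp] -> 4 lines: oxl pnwek lhp yyyjw
Final line 3: lhp

Answer: lhp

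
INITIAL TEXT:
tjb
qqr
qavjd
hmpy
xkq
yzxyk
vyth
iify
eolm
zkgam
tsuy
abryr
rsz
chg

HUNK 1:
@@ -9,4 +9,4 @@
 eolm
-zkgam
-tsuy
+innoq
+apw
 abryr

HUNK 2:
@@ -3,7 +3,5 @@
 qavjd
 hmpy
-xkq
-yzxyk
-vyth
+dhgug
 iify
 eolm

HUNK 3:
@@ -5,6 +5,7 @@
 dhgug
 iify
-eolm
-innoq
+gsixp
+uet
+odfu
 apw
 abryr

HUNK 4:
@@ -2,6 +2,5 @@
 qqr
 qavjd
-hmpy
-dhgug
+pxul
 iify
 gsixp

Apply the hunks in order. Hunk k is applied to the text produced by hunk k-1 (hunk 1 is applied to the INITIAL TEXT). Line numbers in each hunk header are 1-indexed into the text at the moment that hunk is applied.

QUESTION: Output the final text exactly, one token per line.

Hunk 1: at line 9 remove [zkgam,tsuy] add [innoq,apw] -> 14 lines: tjb qqr qavjd hmpy xkq yzxyk vyth iify eolm innoq apw abryr rsz chg
Hunk 2: at line 3 remove [xkq,yzxyk,vyth] add [dhgug] -> 12 lines: tjb qqr qavjd hmpy dhgug iify eolm innoq apw abryr rsz chg
Hunk 3: at line 5 remove [eolm,innoq] add [gsixp,uet,odfu] -> 13 lines: tjb qqr qavjd hmpy dhgug iify gsixp uet odfu apw abryr rsz chg
Hunk 4: at line 2 remove [hmpy,dhgug] add [pxul] -> 12 lines: tjb qqr qavjd pxul iify gsixp uet odfu apw abryr rsz chg

Answer: tjb
qqr
qavjd
pxul
iify
gsixp
uet
odfu
apw
abryr
rsz
chg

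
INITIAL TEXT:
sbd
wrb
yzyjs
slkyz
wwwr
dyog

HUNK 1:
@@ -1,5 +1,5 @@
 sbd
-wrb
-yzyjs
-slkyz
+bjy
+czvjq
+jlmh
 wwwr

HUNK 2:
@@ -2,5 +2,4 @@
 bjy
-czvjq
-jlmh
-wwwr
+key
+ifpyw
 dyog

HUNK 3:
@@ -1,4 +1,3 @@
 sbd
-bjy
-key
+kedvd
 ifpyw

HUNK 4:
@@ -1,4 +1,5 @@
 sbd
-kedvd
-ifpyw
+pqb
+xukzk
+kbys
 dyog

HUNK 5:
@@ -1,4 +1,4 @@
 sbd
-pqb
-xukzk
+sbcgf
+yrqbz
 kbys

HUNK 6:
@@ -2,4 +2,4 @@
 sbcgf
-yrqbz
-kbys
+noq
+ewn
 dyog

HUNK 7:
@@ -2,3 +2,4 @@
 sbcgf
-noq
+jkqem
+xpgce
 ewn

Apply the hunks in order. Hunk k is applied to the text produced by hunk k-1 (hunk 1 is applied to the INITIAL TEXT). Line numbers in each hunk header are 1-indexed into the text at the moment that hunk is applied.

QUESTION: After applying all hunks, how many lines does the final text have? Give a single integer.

Hunk 1: at line 1 remove [wrb,yzyjs,slkyz] add [bjy,czvjq,jlmh] -> 6 lines: sbd bjy czvjq jlmh wwwr dyog
Hunk 2: at line 2 remove [czvjq,jlmh,wwwr] add [key,ifpyw] -> 5 lines: sbd bjy key ifpyw dyog
Hunk 3: at line 1 remove [bjy,key] add [kedvd] -> 4 lines: sbd kedvd ifpyw dyog
Hunk 4: at line 1 remove [kedvd,ifpyw] add [pqb,xukzk,kbys] -> 5 lines: sbd pqb xukzk kbys dyog
Hunk 5: at line 1 remove [pqb,xukzk] add [sbcgf,yrqbz] -> 5 lines: sbd sbcgf yrqbz kbys dyog
Hunk 6: at line 2 remove [yrqbz,kbys] add [noq,ewn] -> 5 lines: sbd sbcgf noq ewn dyog
Hunk 7: at line 2 remove [noq] add [jkqem,xpgce] -> 6 lines: sbd sbcgf jkqem xpgce ewn dyog
Final line count: 6

Answer: 6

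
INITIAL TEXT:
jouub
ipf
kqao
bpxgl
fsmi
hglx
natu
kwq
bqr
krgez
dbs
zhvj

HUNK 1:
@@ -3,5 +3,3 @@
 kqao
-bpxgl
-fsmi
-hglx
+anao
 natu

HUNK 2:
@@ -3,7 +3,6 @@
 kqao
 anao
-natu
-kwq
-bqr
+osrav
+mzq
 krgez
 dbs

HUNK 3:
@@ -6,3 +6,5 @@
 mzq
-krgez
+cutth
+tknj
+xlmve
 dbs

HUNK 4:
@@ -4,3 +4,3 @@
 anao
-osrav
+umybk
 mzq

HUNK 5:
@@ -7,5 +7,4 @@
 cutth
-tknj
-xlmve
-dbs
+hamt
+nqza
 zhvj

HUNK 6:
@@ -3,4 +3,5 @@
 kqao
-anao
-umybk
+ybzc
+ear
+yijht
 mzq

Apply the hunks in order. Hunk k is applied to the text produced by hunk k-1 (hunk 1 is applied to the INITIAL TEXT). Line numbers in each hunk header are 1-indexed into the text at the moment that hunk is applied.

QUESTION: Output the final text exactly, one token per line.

Hunk 1: at line 3 remove [bpxgl,fsmi,hglx] add [anao] -> 10 lines: jouub ipf kqao anao natu kwq bqr krgez dbs zhvj
Hunk 2: at line 3 remove [natu,kwq,bqr] add [osrav,mzq] -> 9 lines: jouub ipf kqao anao osrav mzq krgez dbs zhvj
Hunk 3: at line 6 remove [krgez] add [cutth,tknj,xlmve] -> 11 lines: jouub ipf kqao anao osrav mzq cutth tknj xlmve dbs zhvj
Hunk 4: at line 4 remove [osrav] add [umybk] -> 11 lines: jouub ipf kqao anao umybk mzq cutth tknj xlmve dbs zhvj
Hunk 5: at line 7 remove [tknj,xlmve,dbs] add [hamt,nqza] -> 10 lines: jouub ipf kqao anao umybk mzq cutth hamt nqza zhvj
Hunk 6: at line 3 remove [anao,umybk] add [ybzc,ear,yijht] -> 11 lines: jouub ipf kqao ybzc ear yijht mzq cutth hamt nqza zhvj

Answer: jouub
ipf
kqao
ybzc
ear
yijht
mzq
cutth
hamt
nqza
zhvj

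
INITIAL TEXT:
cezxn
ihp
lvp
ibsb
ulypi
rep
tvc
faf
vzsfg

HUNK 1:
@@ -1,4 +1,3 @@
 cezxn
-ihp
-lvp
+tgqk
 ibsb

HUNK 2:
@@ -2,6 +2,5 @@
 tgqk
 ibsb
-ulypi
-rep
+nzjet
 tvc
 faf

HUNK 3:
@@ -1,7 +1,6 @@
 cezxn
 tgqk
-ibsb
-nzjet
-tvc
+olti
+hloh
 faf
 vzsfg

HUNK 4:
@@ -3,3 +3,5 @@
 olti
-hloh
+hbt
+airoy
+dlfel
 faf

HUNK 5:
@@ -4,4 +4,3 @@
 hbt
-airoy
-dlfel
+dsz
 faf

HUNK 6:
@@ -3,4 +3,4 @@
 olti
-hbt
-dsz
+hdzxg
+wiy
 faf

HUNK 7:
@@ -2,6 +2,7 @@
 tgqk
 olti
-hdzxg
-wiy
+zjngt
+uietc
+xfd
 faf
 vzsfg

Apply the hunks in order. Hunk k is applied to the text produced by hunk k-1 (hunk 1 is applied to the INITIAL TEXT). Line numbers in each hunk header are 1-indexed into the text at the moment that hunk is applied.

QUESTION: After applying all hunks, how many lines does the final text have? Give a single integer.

Hunk 1: at line 1 remove [ihp,lvp] add [tgqk] -> 8 lines: cezxn tgqk ibsb ulypi rep tvc faf vzsfg
Hunk 2: at line 2 remove [ulypi,rep] add [nzjet] -> 7 lines: cezxn tgqk ibsb nzjet tvc faf vzsfg
Hunk 3: at line 1 remove [ibsb,nzjet,tvc] add [olti,hloh] -> 6 lines: cezxn tgqk olti hloh faf vzsfg
Hunk 4: at line 3 remove [hloh] add [hbt,airoy,dlfel] -> 8 lines: cezxn tgqk olti hbt airoy dlfel faf vzsfg
Hunk 5: at line 4 remove [airoy,dlfel] add [dsz] -> 7 lines: cezxn tgqk olti hbt dsz faf vzsfg
Hunk 6: at line 3 remove [hbt,dsz] add [hdzxg,wiy] -> 7 lines: cezxn tgqk olti hdzxg wiy faf vzsfg
Hunk 7: at line 2 remove [hdzxg,wiy] add [zjngt,uietc,xfd] -> 8 lines: cezxn tgqk olti zjngt uietc xfd faf vzsfg
Final line count: 8

Answer: 8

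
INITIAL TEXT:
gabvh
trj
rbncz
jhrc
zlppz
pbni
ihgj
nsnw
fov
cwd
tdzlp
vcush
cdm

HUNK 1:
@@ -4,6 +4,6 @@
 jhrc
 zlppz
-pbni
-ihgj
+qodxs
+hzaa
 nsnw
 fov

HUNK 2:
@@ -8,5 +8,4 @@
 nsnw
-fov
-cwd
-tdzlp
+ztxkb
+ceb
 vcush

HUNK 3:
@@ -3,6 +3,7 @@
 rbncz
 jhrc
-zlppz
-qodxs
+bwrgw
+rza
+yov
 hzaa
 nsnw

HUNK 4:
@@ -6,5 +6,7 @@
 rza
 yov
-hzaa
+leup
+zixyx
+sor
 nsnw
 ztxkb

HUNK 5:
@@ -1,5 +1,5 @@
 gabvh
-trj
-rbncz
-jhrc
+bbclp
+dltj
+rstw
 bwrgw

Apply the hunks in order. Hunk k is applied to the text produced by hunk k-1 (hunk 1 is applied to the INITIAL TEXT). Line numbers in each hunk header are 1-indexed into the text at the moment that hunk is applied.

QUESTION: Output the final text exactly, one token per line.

Hunk 1: at line 4 remove [pbni,ihgj] add [qodxs,hzaa] -> 13 lines: gabvh trj rbncz jhrc zlppz qodxs hzaa nsnw fov cwd tdzlp vcush cdm
Hunk 2: at line 8 remove [fov,cwd,tdzlp] add [ztxkb,ceb] -> 12 lines: gabvh trj rbncz jhrc zlppz qodxs hzaa nsnw ztxkb ceb vcush cdm
Hunk 3: at line 3 remove [zlppz,qodxs] add [bwrgw,rza,yov] -> 13 lines: gabvh trj rbncz jhrc bwrgw rza yov hzaa nsnw ztxkb ceb vcush cdm
Hunk 4: at line 6 remove [hzaa] add [leup,zixyx,sor] -> 15 lines: gabvh trj rbncz jhrc bwrgw rza yov leup zixyx sor nsnw ztxkb ceb vcush cdm
Hunk 5: at line 1 remove [trj,rbncz,jhrc] add [bbclp,dltj,rstw] -> 15 lines: gabvh bbclp dltj rstw bwrgw rza yov leup zixyx sor nsnw ztxkb ceb vcush cdm

Answer: gabvh
bbclp
dltj
rstw
bwrgw
rza
yov
leup
zixyx
sor
nsnw
ztxkb
ceb
vcush
cdm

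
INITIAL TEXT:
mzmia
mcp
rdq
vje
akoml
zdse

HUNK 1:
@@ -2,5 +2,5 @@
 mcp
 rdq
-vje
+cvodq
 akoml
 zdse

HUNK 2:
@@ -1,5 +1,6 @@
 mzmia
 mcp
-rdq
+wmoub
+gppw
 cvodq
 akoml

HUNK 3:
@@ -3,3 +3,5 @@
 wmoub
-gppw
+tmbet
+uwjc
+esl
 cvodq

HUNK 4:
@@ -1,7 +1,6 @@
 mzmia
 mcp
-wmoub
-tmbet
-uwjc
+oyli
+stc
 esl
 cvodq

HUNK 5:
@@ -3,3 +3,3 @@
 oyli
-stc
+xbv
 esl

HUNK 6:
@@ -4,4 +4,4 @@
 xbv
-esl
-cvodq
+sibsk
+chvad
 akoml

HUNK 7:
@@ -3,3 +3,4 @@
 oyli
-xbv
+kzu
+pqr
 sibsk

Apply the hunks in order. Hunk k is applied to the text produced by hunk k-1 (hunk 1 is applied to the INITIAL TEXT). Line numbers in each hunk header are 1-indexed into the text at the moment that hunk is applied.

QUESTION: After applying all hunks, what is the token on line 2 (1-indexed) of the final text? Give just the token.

Answer: mcp

Derivation:
Hunk 1: at line 2 remove [vje] add [cvodq] -> 6 lines: mzmia mcp rdq cvodq akoml zdse
Hunk 2: at line 1 remove [rdq] add [wmoub,gppw] -> 7 lines: mzmia mcp wmoub gppw cvodq akoml zdse
Hunk 3: at line 3 remove [gppw] add [tmbet,uwjc,esl] -> 9 lines: mzmia mcp wmoub tmbet uwjc esl cvodq akoml zdse
Hunk 4: at line 1 remove [wmoub,tmbet,uwjc] add [oyli,stc] -> 8 lines: mzmia mcp oyli stc esl cvodq akoml zdse
Hunk 5: at line 3 remove [stc] add [xbv] -> 8 lines: mzmia mcp oyli xbv esl cvodq akoml zdse
Hunk 6: at line 4 remove [esl,cvodq] add [sibsk,chvad] -> 8 lines: mzmia mcp oyli xbv sibsk chvad akoml zdse
Hunk 7: at line 3 remove [xbv] add [kzu,pqr] -> 9 lines: mzmia mcp oyli kzu pqr sibsk chvad akoml zdse
Final line 2: mcp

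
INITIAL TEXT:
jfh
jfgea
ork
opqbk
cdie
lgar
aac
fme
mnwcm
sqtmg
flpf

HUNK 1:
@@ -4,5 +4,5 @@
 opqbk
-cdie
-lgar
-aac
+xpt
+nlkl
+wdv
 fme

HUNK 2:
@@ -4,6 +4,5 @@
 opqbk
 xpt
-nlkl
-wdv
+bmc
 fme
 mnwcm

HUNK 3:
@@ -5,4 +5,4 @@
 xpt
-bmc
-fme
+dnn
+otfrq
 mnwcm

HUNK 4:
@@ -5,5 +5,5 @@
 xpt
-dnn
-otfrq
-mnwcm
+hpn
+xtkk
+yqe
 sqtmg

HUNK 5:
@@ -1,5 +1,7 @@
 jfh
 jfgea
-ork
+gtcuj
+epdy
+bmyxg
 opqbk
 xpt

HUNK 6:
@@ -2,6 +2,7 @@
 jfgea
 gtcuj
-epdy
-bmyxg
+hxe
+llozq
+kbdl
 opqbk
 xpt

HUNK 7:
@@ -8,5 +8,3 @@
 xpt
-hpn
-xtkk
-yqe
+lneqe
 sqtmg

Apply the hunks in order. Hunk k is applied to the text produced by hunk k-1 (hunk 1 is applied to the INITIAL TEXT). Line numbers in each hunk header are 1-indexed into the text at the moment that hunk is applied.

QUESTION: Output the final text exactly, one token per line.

Answer: jfh
jfgea
gtcuj
hxe
llozq
kbdl
opqbk
xpt
lneqe
sqtmg
flpf

Derivation:
Hunk 1: at line 4 remove [cdie,lgar,aac] add [xpt,nlkl,wdv] -> 11 lines: jfh jfgea ork opqbk xpt nlkl wdv fme mnwcm sqtmg flpf
Hunk 2: at line 4 remove [nlkl,wdv] add [bmc] -> 10 lines: jfh jfgea ork opqbk xpt bmc fme mnwcm sqtmg flpf
Hunk 3: at line 5 remove [bmc,fme] add [dnn,otfrq] -> 10 lines: jfh jfgea ork opqbk xpt dnn otfrq mnwcm sqtmg flpf
Hunk 4: at line 5 remove [dnn,otfrq,mnwcm] add [hpn,xtkk,yqe] -> 10 lines: jfh jfgea ork opqbk xpt hpn xtkk yqe sqtmg flpf
Hunk 5: at line 1 remove [ork] add [gtcuj,epdy,bmyxg] -> 12 lines: jfh jfgea gtcuj epdy bmyxg opqbk xpt hpn xtkk yqe sqtmg flpf
Hunk 6: at line 2 remove [epdy,bmyxg] add [hxe,llozq,kbdl] -> 13 lines: jfh jfgea gtcuj hxe llozq kbdl opqbk xpt hpn xtkk yqe sqtmg flpf
Hunk 7: at line 8 remove [hpn,xtkk,yqe] add [lneqe] -> 11 lines: jfh jfgea gtcuj hxe llozq kbdl opqbk xpt lneqe sqtmg flpf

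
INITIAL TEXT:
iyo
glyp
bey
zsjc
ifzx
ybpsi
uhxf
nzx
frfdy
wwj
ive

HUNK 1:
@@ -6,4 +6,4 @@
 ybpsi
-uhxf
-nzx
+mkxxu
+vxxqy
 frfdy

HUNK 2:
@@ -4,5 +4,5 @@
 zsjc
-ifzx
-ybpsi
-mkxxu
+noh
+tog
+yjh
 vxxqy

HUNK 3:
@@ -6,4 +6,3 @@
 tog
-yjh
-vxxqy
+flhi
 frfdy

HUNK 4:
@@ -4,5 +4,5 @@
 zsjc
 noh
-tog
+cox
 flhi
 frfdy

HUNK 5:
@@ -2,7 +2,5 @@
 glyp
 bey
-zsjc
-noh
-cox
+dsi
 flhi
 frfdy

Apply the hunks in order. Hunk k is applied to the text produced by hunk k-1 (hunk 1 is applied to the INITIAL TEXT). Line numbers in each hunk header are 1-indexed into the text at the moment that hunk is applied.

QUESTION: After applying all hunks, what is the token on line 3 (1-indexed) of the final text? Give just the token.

Hunk 1: at line 6 remove [uhxf,nzx] add [mkxxu,vxxqy] -> 11 lines: iyo glyp bey zsjc ifzx ybpsi mkxxu vxxqy frfdy wwj ive
Hunk 2: at line 4 remove [ifzx,ybpsi,mkxxu] add [noh,tog,yjh] -> 11 lines: iyo glyp bey zsjc noh tog yjh vxxqy frfdy wwj ive
Hunk 3: at line 6 remove [yjh,vxxqy] add [flhi] -> 10 lines: iyo glyp bey zsjc noh tog flhi frfdy wwj ive
Hunk 4: at line 4 remove [tog] add [cox] -> 10 lines: iyo glyp bey zsjc noh cox flhi frfdy wwj ive
Hunk 5: at line 2 remove [zsjc,noh,cox] add [dsi] -> 8 lines: iyo glyp bey dsi flhi frfdy wwj ive
Final line 3: bey

Answer: bey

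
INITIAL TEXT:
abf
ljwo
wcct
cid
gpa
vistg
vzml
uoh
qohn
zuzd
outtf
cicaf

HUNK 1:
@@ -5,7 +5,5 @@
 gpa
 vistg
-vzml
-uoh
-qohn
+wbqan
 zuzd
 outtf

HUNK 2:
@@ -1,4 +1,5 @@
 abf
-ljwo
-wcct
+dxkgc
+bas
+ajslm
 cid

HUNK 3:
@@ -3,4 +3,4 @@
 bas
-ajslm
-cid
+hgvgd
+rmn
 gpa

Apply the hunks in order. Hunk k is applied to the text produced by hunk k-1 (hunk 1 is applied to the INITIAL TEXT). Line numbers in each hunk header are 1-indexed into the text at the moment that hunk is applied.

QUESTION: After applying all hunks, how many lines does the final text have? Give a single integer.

Answer: 11

Derivation:
Hunk 1: at line 5 remove [vzml,uoh,qohn] add [wbqan] -> 10 lines: abf ljwo wcct cid gpa vistg wbqan zuzd outtf cicaf
Hunk 2: at line 1 remove [ljwo,wcct] add [dxkgc,bas,ajslm] -> 11 lines: abf dxkgc bas ajslm cid gpa vistg wbqan zuzd outtf cicaf
Hunk 3: at line 3 remove [ajslm,cid] add [hgvgd,rmn] -> 11 lines: abf dxkgc bas hgvgd rmn gpa vistg wbqan zuzd outtf cicaf
Final line count: 11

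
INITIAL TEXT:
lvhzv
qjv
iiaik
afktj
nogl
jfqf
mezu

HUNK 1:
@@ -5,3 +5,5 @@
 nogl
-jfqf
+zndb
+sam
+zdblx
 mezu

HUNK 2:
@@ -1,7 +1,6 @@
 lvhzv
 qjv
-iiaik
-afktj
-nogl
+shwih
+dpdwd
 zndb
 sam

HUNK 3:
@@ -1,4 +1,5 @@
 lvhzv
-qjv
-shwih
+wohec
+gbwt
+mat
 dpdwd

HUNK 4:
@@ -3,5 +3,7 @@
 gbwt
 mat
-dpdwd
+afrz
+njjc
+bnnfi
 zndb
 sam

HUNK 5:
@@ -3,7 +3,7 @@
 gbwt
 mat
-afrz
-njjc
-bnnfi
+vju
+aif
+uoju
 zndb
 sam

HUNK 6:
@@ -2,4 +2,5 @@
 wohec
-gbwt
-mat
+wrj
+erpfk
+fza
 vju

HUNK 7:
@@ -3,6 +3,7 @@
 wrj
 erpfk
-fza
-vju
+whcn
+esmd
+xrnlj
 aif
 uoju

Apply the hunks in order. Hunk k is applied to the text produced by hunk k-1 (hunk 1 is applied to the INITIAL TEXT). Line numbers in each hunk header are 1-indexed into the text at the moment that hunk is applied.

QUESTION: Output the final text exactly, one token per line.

Answer: lvhzv
wohec
wrj
erpfk
whcn
esmd
xrnlj
aif
uoju
zndb
sam
zdblx
mezu

Derivation:
Hunk 1: at line 5 remove [jfqf] add [zndb,sam,zdblx] -> 9 lines: lvhzv qjv iiaik afktj nogl zndb sam zdblx mezu
Hunk 2: at line 1 remove [iiaik,afktj,nogl] add [shwih,dpdwd] -> 8 lines: lvhzv qjv shwih dpdwd zndb sam zdblx mezu
Hunk 3: at line 1 remove [qjv,shwih] add [wohec,gbwt,mat] -> 9 lines: lvhzv wohec gbwt mat dpdwd zndb sam zdblx mezu
Hunk 4: at line 3 remove [dpdwd] add [afrz,njjc,bnnfi] -> 11 lines: lvhzv wohec gbwt mat afrz njjc bnnfi zndb sam zdblx mezu
Hunk 5: at line 3 remove [afrz,njjc,bnnfi] add [vju,aif,uoju] -> 11 lines: lvhzv wohec gbwt mat vju aif uoju zndb sam zdblx mezu
Hunk 6: at line 2 remove [gbwt,mat] add [wrj,erpfk,fza] -> 12 lines: lvhzv wohec wrj erpfk fza vju aif uoju zndb sam zdblx mezu
Hunk 7: at line 3 remove [fza,vju] add [whcn,esmd,xrnlj] -> 13 lines: lvhzv wohec wrj erpfk whcn esmd xrnlj aif uoju zndb sam zdblx mezu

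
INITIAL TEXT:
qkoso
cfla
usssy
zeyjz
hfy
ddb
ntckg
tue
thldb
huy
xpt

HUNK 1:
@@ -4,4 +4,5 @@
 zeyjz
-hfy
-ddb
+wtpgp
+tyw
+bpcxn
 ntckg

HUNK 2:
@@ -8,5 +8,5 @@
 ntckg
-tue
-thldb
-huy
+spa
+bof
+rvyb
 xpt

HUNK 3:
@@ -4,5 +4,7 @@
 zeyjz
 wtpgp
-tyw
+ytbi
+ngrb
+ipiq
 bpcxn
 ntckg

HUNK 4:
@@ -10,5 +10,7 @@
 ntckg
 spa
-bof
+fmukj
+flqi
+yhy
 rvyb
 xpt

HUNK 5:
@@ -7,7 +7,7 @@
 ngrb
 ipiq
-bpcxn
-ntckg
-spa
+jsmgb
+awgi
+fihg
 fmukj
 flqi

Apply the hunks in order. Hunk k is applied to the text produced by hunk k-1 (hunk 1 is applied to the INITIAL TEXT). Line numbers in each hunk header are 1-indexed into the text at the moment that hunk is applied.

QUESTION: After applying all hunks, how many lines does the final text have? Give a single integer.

Hunk 1: at line 4 remove [hfy,ddb] add [wtpgp,tyw,bpcxn] -> 12 lines: qkoso cfla usssy zeyjz wtpgp tyw bpcxn ntckg tue thldb huy xpt
Hunk 2: at line 8 remove [tue,thldb,huy] add [spa,bof,rvyb] -> 12 lines: qkoso cfla usssy zeyjz wtpgp tyw bpcxn ntckg spa bof rvyb xpt
Hunk 3: at line 4 remove [tyw] add [ytbi,ngrb,ipiq] -> 14 lines: qkoso cfla usssy zeyjz wtpgp ytbi ngrb ipiq bpcxn ntckg spa bof rvyb xpt
Hunk 4: at line 10 remove [bof] add [fmukj,flqi,yhy] -> 16 lines: qkoso cfla usssy zeyjz wtpgp ytbi ngrb ipiq bpcxn ntckg spa fmukj flqi yhy rvyb xpt
Hunk 5: at line 7 remove [bpcxn,ntckg,spa] add [jsmgb,awgi,fihg] -> 16 lines: qkoso cfla usssy zeyjz wtpgp ytbi ngrb ipiq jsmgb awgi fihg fmukj flqi yhy rvyb xpt
Final line count: 16

Answer: 16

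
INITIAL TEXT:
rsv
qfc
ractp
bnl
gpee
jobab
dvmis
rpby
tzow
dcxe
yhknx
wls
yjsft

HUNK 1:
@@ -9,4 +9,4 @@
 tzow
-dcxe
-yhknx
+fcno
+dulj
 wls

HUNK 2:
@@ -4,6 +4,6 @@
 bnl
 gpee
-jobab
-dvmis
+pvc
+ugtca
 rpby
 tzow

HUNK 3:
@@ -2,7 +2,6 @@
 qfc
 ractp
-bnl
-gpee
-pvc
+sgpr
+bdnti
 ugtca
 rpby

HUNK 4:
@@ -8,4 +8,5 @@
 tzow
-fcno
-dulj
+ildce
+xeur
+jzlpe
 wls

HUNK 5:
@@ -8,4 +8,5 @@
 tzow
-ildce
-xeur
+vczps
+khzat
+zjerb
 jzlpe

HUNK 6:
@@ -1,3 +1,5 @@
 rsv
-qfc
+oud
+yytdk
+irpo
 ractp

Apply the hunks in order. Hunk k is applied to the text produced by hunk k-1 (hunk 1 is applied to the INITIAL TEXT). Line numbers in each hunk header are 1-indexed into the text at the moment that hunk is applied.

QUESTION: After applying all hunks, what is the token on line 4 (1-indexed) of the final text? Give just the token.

Answer: irpo

Derivation:
Hunk 1: at line 9 remove [dcxe,yhknx] add [fcno,dulj] -> 13 lines: rsv qfc ractp bnl gpee jobab dvmis rpby tzow fcno dulj wls yjsft
Hunk 2: at line 4 remove [jobab,dvmis] add [pvc,ugtca] -> 13 lines: rsv qfc ractp bnl gpee pvc ugtca rpby tzow fcno dulj wls yjsft
Hunk 3: at line 2 remove [bnl,gpee,pvc] add [sgpr,bdnti] -> 12 lines: rsv qfc ractp sgpr bdnti ugtca rpby tzow fcno dulj wls yjsft
Hunk 4: at line 8 remove [fcno,dulj] add [ildce,xeur,jzlpe] -> 13 lines: rsv qfc ractp sgpr bdnti ugtca rpby tzow ildce xeur jzlpe wls yjsft
Hunk 5: at line 8 remove [ildce,xeur] add [vczps,khzat,zjerb] -> 14 lines: rsv qfc ractp sgpr bdnti ugtca rpby tzow vczps khzat zjerb jzlpe wls yjsft
Hunk 6: at line 1 remove [qfc] add [oud,yytdk,irpo] -> 16 lines: rsv oud yytdk irpo ractp sgpr bdnti ugtca rpby tzow vczps khzat zjerb jzlpe wls yjsft
Final line 4: irpo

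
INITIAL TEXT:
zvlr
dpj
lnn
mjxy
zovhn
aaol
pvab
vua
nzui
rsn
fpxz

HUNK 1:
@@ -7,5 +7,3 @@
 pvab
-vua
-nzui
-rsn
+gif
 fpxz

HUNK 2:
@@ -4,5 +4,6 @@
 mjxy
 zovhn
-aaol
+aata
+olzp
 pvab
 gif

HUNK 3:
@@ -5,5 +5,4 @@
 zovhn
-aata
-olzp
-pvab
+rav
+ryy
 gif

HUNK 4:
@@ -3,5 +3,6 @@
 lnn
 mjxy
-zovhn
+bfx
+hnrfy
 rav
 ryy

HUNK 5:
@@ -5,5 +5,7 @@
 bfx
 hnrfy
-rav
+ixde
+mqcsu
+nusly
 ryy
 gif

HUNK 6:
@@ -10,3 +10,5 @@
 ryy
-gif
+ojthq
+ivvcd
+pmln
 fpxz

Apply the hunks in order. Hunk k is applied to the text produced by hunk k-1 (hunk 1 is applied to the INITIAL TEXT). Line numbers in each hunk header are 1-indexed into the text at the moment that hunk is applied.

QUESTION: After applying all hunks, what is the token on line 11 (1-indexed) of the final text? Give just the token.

Answer: ojthq

Derivation:
Hunk 1: at line 7 remove [vua,nzui,rsn] add [gif] -> 9 lines: zvlr dpj lnn mjxy zovhn aaol pvab gif fpxz
Hunk 2: at line 4 remove [aaol] add [aata,olzp] -> 10 lines: zvlr dpj lnn mjxy zovhn aata olzp pvab gif fpxz
Hunk 3: at line 5 remove [aata,olzp,pvab] add [rav,ryy] -> 9 lines: zvlr dpj lnn mjxy zovhn rav ryy gif fpxz
Hunk 4: at line 3 remove [zovhn] add [bfx,hnrfy] -> 10 lines: zvlr dpj lnn mjxy bfx hnrfy rav ryy gif fpxz
Hunk 5: at line 5 remove [rav] add [ixde,mqcsu,nusly] -> 12 lines: zvlr dpj lnn mjxy bfx hnrfy ixde mqcsu nusly ryy gif fpxz
Hunk 6: at line 10 remove [gif] add [ojthq,ivvcd,pmln] -> 14 lines: zvlr dpj lnn mjxy bfx hnrfy ixde mqcsu nusly ryy ojthq ivvcd pmln fpxz
Final line 11: ojthq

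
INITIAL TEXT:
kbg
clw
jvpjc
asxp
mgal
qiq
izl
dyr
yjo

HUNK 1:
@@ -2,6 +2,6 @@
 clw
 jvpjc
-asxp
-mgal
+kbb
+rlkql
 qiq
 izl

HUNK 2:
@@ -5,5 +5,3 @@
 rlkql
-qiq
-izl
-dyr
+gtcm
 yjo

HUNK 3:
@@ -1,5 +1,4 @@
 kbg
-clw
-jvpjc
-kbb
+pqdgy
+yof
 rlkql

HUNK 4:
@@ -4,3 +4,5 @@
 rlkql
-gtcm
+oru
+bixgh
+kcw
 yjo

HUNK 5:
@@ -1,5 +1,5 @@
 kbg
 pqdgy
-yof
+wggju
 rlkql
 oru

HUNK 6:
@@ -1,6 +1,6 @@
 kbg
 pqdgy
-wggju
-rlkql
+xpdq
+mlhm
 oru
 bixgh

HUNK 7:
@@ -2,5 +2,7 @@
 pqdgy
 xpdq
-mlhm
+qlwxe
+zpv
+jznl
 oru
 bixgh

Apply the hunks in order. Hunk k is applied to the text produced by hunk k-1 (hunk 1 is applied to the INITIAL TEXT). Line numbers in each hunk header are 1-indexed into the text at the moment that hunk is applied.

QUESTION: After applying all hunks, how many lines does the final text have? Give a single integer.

Answer: 10

Derivation:
Hunk 1: at line 2 remove [asxp,mgal] add [kbb,rlkql] -> 9 lines: kbg clw jvpjc kbb rlkql qiq izl dyr yjo
Hunk 2: at line 5 remove [qiq,izl,dyr] add [gtcm] -> 7 lines: kbg clw jvpjc kbb rlkql gtcm yjo
Hunk 3: at line 1 remove [clw,jvpjc,kbb] add [pqdgy,yof] -> 6 lines: kbg pqdgy yof rlkql gtcm yjo
Hunk 4: at line 4 remove [gtcm] add [oru,bixgh,kcw] -> 8 lines: kbg pqdgy yof rlkql oru bixgh kcw yjo
Hunk 5: at line 1 remove [yof] add [wggju] -> 8 lines: kbg pqdgy wggju rlkql oru bixgh kcw yjo
Hunk 6: at line 1 remove [wggju,rlkql] add [xpdq,mlhm] -> 8 lines: kbg pqdgy xpdq mlhm oru bixgh kcw yjo
Hunk 7: at line 2 remove [mlhm] add [qlwxe,zpv,jznl] -> 10 lines: kbg pqdgy xpdq qlwxe zpv jznl oru bixgh kcw yjo
Final line count: 10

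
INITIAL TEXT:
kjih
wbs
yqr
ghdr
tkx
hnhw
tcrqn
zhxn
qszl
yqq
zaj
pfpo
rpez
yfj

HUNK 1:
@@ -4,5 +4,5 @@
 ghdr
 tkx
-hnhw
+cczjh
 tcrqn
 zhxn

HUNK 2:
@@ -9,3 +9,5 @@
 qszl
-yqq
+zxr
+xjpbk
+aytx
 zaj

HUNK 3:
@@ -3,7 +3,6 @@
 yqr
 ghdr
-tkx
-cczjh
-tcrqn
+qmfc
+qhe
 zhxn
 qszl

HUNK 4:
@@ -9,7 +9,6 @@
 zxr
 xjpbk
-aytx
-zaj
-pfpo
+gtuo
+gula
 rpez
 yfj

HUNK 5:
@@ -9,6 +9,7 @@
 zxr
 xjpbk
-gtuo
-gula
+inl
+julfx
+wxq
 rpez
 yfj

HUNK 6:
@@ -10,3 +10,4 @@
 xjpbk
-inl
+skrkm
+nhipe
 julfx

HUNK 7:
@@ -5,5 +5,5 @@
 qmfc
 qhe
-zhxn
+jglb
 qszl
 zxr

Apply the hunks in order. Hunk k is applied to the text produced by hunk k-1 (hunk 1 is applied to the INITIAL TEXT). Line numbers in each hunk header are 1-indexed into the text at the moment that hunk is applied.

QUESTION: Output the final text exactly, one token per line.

Answer: kjih
wbs
yqr
ghdr
qmfc
qhe
jglb
qszl
zxr
xjpbk
skrkm
nhipe
julfx
wxq
rpez
yfj

Derivation:
Hunk 1: at line 4 remove [hnhw] add [cczjh] -> 14 lines: kjih wbs yqr ghdr tkx cczjh tcrqn zhxn qszl yqq zaj pfpo rpez yfj
Hunk 2: at line 9 remove [yqq] add [zxr,xjpbk,aytx] -> 16 lines: kjih wbs yqr ghdr tkx cczjh tcrqn zhxn qszl zxr xjpbk aytx zaj pfpo rpez yfj
Hunk 3: at line 3 remove [tkx,cczjh,tcrqn] add [qmfc,qhe] -> 15 lines: kjih wbs yqr ghdr qmfc qhe zhxn qszl zxr xjpbk aytx zaj pfpo rpez yfj
Hunk 4: at line 9 remove [aytx,zaj,pfpo] add [gtuo,gula] -> 14 lines: kjih wbs yqr ghdr qmfc qhe zhxn qszl zxr xjpbk gtuo gula rpez yfj
Hunk 5: at line 9 remove [gtuo,gula] add [inl,julfx,wxq] -> 15 lines: kjih wbs yqr ghdr qmfc qhe zhxn qszl zxr xjpbk inl julfx wxq rpez yfj
Hunk 6: at line 10 remove [inl] add [skrkm,nhipe] -> 16 lines: kjih wbs yqr ghdr qmfc qhe zhxn qszl zxr xjpbk skrkm nhipe julfx wxq rpez yfj
Hunk 7: at line 5 remove [zhxn] add [jglb] -> 16 lines: kjih wbs yqr ghdr qmfc qhe jglb qszl zxr xjpbk skrkm nhipe julfx wxq rpez yfj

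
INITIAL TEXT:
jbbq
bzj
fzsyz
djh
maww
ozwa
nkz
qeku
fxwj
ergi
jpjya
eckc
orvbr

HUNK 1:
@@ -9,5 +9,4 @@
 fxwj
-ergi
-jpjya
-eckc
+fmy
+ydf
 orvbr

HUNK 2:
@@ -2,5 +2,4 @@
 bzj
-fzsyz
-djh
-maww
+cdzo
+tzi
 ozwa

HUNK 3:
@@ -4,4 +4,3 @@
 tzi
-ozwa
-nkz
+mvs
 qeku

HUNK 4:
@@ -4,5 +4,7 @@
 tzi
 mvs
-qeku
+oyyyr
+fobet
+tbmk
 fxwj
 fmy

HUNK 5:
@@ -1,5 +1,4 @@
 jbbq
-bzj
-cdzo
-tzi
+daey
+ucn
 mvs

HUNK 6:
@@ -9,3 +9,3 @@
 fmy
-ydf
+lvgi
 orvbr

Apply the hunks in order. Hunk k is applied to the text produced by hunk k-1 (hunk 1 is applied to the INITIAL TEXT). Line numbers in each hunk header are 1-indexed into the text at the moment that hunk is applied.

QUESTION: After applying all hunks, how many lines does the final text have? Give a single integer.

Hunk 1: at line 9 remove [ergi,jpjya,eckc] add [fmy,ydf] -> 12 lines: jbbq bzj fzsyz djh maww ozwa nkz qeku fxwj fmy ydf orvbr
Hunk 2: at line 2 remove [fzsyz,djh,maww] add [cdzo,tzi] -> 11 lines: jbbq bzj cdzo tzi ozwa nkz qeku fxwj fmy ydf orvbr
Hunk 3: at line 4 remove [ozwa,nkz] add [mvs] -> 10 lines: jbbq bzj cdzo tzi mvs qeku fxwj fmy ydf orvbr
Hunk 4: at line 4 remove [qeku] add [oyyyr,fobet,tbmk] -> 12 lines: jbbq bzj cdzo tzi mvs oyyyr fobet tbmk fxwj fmy ydf orvbr
Hunk 5: at line 1 remove [bzj,cdzo,tzi] add [daey,ucn] -> 11 lines: jbbq daey ucn mvs oyyyr fobet tbmk fxwj fmy ydf orvbr
Hunk 6: at line 9 remove [ydf] add [lvgi] -> 11 lines: jbbq daey ucn mvs oyyyr fobet tbmk fxwj fmy lvgi orvbr
Final line count: 11

Answer: 11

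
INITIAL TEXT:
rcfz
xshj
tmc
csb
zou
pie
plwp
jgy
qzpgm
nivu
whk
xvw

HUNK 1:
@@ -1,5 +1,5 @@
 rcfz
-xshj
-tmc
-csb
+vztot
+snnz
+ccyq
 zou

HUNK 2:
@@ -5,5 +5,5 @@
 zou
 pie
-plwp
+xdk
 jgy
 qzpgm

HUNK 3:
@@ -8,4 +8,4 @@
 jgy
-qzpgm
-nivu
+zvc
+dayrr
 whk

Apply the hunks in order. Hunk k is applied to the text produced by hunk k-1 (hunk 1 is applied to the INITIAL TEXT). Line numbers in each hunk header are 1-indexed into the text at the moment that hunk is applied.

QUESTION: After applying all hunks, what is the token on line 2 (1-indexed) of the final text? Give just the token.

Answer: vztot

Derivation:
Hunk 1: at line 1 remove [xshj,tmc,csb] add [vztot,snnz,ccyq] -> 12 lines: rcfz vztot snnz ccyq zou pie plwp jgy qzpgm nivu whk xvw
Hunk 2: at line 5 remove [plwp] add [xdk] -> 12 lines: rcfz vztot snnz ccyq zou pie xdk jgy qzpgm nivu whk xvw
Hunk 3: at line 8 remove [qzpgm,nivu] add [zvc,dayrr] -> 12 lines: rcfz vztot snnz ccyq zou pie xdk jgy zvc dayrr whk xvw
Final line 2: vztot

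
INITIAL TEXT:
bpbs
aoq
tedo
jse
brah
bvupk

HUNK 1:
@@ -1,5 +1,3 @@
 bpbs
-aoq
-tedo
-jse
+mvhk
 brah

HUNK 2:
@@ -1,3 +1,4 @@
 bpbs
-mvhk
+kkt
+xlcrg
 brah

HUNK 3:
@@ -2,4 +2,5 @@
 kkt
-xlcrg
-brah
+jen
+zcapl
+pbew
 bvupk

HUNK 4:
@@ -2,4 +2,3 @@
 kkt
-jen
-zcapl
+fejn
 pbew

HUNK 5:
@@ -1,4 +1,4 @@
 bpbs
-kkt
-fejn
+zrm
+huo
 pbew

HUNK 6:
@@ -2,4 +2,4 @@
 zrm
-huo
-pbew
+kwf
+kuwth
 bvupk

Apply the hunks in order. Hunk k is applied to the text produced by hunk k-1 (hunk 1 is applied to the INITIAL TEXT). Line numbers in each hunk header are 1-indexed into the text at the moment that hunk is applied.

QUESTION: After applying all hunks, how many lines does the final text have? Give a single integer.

Hunk 1: at line 1 remove [aoq,tedo,jse] add [mvhk] -> 4 lines: bpbs mvhk brah bvupk
Hunk 2: at line 1 remove [mvhk] add [kkt,xlcrg] -> 5 lines: bpbs kkt xlcrg brah bvupk
Hunk 3: at line 2 remove [xlcrg,brah] add [jen,zcapl,pbew] -> 6 lines: bpbs kkt jen zcapl pbew bvupk
Hunk 4: at line 2 remove [jen,zcapl] add [fejn] -> 5 lines: bpbs kkt fejn pbew bvupk
Hunk 5: at line 1 remove [kkt,fejn] add [zrm,huo] -> 5 lines: bpbs zrm huo pbew bvupk
Hunk 6: at line 2 remove [huo,pbew] add [kwf,kuwth] -> 5 lines: bpbs zrm kwf kuwth bvupk
Final line count: 5

Answer: 5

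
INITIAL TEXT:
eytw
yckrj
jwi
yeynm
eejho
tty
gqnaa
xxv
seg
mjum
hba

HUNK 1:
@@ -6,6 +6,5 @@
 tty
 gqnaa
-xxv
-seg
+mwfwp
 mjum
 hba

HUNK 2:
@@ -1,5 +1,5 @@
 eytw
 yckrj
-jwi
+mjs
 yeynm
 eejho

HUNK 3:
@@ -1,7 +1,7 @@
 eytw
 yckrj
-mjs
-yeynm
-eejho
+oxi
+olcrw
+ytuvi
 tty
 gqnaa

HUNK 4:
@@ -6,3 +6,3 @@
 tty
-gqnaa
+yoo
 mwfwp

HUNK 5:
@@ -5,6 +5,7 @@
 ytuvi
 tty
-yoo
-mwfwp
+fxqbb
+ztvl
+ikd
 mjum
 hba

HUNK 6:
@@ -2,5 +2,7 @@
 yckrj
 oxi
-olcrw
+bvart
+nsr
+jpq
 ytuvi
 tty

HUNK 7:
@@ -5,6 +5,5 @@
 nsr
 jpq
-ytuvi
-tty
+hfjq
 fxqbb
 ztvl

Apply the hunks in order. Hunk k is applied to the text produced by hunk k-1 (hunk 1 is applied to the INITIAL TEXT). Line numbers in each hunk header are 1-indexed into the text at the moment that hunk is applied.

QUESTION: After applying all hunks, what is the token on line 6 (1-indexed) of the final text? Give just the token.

Answer: jpq

Derivation:
Hunk 1: at line 6 remove [xxv,seg] add [mwfwp] -> 10 lines: eytw yckrj jwi yeynm eejho tty gqnaa mwfwp mjum hba
Hunk 2: at line 1 remove [jwi] add [mjs] -> 10 lines: eytw yckrj mjs yeynm eejho tty gqnaa mwfwp mjum hba
Hunk 3: at line 1 remove [mjs,yeynm,eejho] add [oxi,olcrw,ytuvi] -> 10 lines: eytw yckrj oxi olcrw ytuvi tty gqnaa mwfwp mjum hba
Hunk 4: at line 6 remove [gqnaa] add [yoo] -> 10 lines: eytw yckrj oxi olcrw ytuvi tty yoo mwfwp mjum hba
Hunk 5: at line 5 remove [yoo,mwfwp] add [fxqbb,ztvl,ikd] -> 11 lines: eytw yckrj oxi olcrw ytuvi tty fxqbb ztvl ikd mjum hba
Hunk 6: at line 2 remove [olcrw] add [bvart,nsr,jpq] -> 13 lines: eytw yckrj oxi bvart nsr jpq ytuvi tty fxqbb ztvl ikd mjum hba
Hunk 7: at line 5 remove [ytuvi,tty] add [hfjq] -> 12 lines: eytw yckrj oxi bvart nsr jpq hfjq fxqbb ztvl ikd mjum hba
Final line 6: jpq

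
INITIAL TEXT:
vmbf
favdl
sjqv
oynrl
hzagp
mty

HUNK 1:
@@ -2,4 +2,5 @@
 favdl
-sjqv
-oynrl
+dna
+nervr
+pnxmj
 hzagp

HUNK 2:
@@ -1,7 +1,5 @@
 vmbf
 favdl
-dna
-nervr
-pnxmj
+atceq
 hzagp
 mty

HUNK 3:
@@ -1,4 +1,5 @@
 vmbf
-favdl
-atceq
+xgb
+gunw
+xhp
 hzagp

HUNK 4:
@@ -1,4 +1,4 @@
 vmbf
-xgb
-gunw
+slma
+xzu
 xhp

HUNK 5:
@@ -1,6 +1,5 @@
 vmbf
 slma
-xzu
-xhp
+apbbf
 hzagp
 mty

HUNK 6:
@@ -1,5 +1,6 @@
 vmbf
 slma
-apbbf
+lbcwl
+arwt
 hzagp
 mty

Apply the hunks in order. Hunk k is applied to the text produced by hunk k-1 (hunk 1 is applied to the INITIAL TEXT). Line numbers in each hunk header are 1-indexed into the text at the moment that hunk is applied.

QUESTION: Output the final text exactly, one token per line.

Hunk 1: at line 2 remove [sjqv,oynrl] add [dna,nervr,pnxmj] -> 7 lines: vmbf favdl dna nervr pnxmj hzagp mty
Hunk 2: at line 1 remove [dna,nervr,pnxmj] add [atceq] -> 5 lines: vmbf favdl atceq hzagp mty
Hunk 3: at line 1 remove [favdl,atceq] add [xgb,gunw,xhp] -> 6 lines: vmbf xgb gunw xhp hzagp mty
Hunk 4: at line 1 remove [xgb,gunw] add [slma,xzu] -> 6 lines: vmbf slma xzu xhp hzagp mty
Hunk 5: at line 1 remove [xzu,xhp] add [apbbf] -> 5 lines: vmbf slma apbbf hzagp mty
Hunk 6: at line 1 remove [apbbf] add [lbcwl,arwt] -> 6 lines: vmbf slma lbcwl arwt hzagp mty

Answer: vmbf
slma
lbcwl
arwt
hzagp
mty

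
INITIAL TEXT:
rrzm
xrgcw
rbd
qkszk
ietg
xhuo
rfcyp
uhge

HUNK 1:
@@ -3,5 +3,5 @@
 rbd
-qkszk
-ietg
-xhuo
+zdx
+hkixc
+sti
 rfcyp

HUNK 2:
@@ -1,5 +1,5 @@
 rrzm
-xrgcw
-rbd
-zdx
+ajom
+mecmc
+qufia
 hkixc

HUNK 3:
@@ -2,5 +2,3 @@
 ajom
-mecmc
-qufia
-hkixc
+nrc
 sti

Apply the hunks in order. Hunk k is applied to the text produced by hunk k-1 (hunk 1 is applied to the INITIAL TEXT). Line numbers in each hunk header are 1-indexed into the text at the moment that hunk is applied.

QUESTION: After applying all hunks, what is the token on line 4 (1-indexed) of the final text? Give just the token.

Answer: sti

Derivation:
Hunk 1: at line 3 remove [qkszk,ietg,xhuo] add [zdx,hkixc,sti] -> 8 lines: rrzm xrgcw rbd zdx hkixc sti rfcyp uhge
Hunk 2: at line 1 remove [xrgcw,rbd,zdx] add [ajom,mecmc,qufia] -> 8 lines: rrzm ajom mecmc qufia hkixc sti rfcyp uhge
Hunk 3: at line 2 remove [mecmc,qufia,hkixc] add [nrc] -> 6 lines: rrzm ajom nrc sti rfcyp uhge
Final line 4: sti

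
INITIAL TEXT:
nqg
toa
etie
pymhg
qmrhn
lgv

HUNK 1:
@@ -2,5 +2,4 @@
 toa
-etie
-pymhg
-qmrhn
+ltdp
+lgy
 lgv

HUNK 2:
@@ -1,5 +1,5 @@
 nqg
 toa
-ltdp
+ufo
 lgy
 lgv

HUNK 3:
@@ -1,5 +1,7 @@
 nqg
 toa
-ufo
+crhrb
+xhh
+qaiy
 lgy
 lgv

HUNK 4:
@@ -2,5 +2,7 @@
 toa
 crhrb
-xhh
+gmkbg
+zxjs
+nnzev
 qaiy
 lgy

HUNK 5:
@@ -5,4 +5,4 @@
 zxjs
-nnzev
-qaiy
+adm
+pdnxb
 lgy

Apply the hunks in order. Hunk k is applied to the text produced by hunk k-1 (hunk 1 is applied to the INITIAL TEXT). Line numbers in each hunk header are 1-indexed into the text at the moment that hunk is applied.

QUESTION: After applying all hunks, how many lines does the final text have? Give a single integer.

Hunk 1: at line 2 remove [etie,pymhg,qmrhn] add [ltdp,lgy] -> 5 lines: nqg toa ltdp lgy lgv
Hunk 2: at line 1 remove [ltdp] add [ufo] -> 5 lines: nqg toa ufo lgy lgv
Hunk 3: at line 1 remove [ufo] add [crhrb,xhh,qaiy] -> 7 lines: nqg toa crhrb xhh qaiy lgy lgv
Hunk 4: at line 2 remove [xhh] add [gmkbg,zxjs,nnzev] -> 9 lines: nqg toa crhrb gmkbg zxjs nnzev qaiy lgy lgv
Hunk 5: at line 5 remove [nnzev,qaiy] add [adm,pdnxb] -> 9 lines: nqg toa crhrb gmkbg zxjs adm pdnxb lgy lgv
Final line count: 9

Answer: 9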